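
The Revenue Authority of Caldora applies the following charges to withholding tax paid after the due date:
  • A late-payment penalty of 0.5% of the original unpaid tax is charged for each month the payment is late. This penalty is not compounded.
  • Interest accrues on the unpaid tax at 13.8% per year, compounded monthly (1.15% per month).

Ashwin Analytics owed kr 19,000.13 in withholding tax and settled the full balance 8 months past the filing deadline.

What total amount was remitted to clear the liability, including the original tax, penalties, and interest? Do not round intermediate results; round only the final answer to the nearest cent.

kr 21,580.15

Late-payment penalty: 8 × 0.5% × kr 19,000.13 = kr 760.01…
Interest: kr 19,000.13 × ((1 + 0.0115)^8 − 1) = kr 19,000.13 × 0.0957894… = kr 1,820.0111…
Total = kr 19,000.13 + kr 760.0052 + kr 1,820.0111… = kr 21,580.15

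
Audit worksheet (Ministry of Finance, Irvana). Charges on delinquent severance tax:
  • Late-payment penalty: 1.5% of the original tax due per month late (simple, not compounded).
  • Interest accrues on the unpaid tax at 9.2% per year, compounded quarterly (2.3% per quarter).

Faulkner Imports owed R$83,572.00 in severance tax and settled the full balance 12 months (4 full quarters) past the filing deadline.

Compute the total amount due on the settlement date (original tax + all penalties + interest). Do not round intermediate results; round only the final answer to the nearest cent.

Late-payment penalty = 1.5% × R$83,572.00 × 12 mo = R$15,042.96
Interest: R$83,572.00 × ((1 + 0.023)^4 − 1) = R$83,572.00 × 0.0952229… = R$7,957.9722…
Total = R$83,572.00 + R$15,042.9600 + R$7,957.9722… = R$106,572.93

R$106,572.93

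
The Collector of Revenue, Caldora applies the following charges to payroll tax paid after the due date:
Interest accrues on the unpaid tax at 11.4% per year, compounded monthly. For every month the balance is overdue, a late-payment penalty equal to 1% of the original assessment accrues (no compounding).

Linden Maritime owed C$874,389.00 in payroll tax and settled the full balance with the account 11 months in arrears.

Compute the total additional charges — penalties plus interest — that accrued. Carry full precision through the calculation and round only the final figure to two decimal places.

Late-payment penalty = 1% × C$874,389.00 × 11 mo = C$96,182.79
Interest (11.4%/yr ÷ 12 = 0.95%/month): C$874,389.00 × ((1 + 0.0095)^11 − 1) = C$95,839.9778…
Penalties + interest = C$96,182.7900 + C$95,839.9778… = C$192,022.77

C$192,022.77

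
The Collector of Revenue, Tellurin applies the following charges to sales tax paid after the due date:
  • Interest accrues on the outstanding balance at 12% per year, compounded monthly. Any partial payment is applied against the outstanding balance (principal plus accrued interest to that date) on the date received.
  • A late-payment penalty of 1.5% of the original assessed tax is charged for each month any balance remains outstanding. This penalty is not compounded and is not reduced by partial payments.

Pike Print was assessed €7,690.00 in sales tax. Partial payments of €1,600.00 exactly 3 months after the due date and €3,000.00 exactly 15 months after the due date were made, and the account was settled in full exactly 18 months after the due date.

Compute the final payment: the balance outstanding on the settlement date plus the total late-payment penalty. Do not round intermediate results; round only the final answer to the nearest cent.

Monthly rate = 12% ÷ 12 = 1%
Balance at month 3: €7,690.0000 × (1 + 0.01)^3 = €7,923.0147…
After €1,600.00 payment: €7,923.0147… − €1,600.00 = €6,323.0147…
Balance at month 15: €6,323.0147… × (1 + 0.01)^12 = €7,124.9312…
After €3,000.00 payment: €7,124.9312… − €3,000.00 = €4,124.9312…
Balance at month 18: €4,124.9312… × (1 + 0.01)^3 = €4,249.9208…
Penalty: 18 × 1.5% × €7,690.00 = €2,076.30
Final settlement = outstanding balance + penalty = €4,249.9208… + €2,076.30 = €6,326.22

€6,326.22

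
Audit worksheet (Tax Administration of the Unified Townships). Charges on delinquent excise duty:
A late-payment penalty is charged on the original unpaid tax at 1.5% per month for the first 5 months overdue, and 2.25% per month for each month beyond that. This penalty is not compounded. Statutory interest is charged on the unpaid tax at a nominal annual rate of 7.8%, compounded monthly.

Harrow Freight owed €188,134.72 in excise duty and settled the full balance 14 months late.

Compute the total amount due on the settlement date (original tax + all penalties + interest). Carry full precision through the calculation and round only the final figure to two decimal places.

€258,204.84

Penalty, months 1–5: 5 × 1.5% × €188,134.72 = €14,110.10…
Penalty, months 6–14: 9 × 2.25% × €188,134.72 = €38,097.28…
Interest (7.8%/yr ÷ 12 = 0.65%/month): €188,134.72 × ((1 + 0.0065)^14 − 1) = €17,862.7377…
Total = €188,134.72 + €52,207.3848 + €17,862.7377… = €258,204.84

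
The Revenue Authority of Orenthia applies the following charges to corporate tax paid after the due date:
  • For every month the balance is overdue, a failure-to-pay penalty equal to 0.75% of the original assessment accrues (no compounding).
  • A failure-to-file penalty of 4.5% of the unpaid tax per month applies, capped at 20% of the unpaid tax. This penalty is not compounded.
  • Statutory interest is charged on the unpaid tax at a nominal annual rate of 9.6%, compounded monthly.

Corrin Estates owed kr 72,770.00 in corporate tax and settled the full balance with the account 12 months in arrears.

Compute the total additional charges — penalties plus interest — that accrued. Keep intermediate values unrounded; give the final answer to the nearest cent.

kr 28,404.95

Failure-to-file: 12 × 4.5% × kr 72,770.00 = kr 39,295.80, capped at 20% × kr 72,770.00 = kr 14,554.00
Failure-to-pay penalty: 12 × 0.75% × kr 72,770.00 = kr 6,549.30
Interest (9.6%/yr ÷ 12 = 0.8%/month): kr 72,770.00 × ((1 + 0.008)^12 − 1) = kr 7,301.6467…
Penalties + interest = kr 21,103.3000 + kr 7,301.6467… = kr 28,404.95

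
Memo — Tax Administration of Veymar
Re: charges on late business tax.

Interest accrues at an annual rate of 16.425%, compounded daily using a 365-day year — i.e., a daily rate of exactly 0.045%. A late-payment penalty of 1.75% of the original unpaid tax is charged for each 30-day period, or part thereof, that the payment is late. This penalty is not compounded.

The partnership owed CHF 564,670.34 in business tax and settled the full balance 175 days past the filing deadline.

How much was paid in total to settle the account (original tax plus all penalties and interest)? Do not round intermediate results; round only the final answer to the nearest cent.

CHF 670,215.49

Penalty periods: ⌈175/30⌉ = 6; penalty = 6 × 1.75% × CHF 564,670.34 = CHF 59,290.39…
Interest: CHF 564,670.34 × ((1 + 0.00045)^175 − 1) = CHF 564,670.34 × 0.08191464… = CHF 46,254.7677…
Total = CHF 564,670.34 + CHF 59,290.3857 + CHF 46,254.7677… = CHF 670,215.49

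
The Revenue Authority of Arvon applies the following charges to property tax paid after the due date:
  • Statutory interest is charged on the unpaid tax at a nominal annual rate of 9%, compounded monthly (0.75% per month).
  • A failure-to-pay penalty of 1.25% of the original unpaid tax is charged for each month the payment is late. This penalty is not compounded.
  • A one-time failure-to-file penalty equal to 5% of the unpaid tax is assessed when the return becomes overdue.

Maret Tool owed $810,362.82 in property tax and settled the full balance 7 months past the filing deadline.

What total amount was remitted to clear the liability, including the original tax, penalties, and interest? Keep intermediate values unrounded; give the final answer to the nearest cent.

$965,301.05

Failure-to-file penalty: 5% × $810,362.82 = $40,518.14…
Failure-to-pay penalty: 7 × 1.25% × $810,362.82 = $70,906.75…
Interest: $810,362.82 × ((1 + 0.0075)^7 − 1) = $810,362.82 × 0.0536961… = $43,513.3448…
Total = $810,362.82 + $111,424.8878… + $43,513.3448… = $965,301.05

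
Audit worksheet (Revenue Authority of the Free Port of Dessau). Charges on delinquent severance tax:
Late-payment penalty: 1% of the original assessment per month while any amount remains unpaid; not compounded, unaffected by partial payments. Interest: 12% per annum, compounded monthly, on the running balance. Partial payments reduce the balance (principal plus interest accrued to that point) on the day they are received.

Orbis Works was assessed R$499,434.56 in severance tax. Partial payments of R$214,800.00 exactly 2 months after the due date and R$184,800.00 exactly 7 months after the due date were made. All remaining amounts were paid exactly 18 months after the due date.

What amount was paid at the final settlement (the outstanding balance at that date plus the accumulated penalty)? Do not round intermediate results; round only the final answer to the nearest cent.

Monthly rate = 12% ÷ 12 = 1%
Balance at month 2: R$499,434.5600 × (1 + 0.01)^2 = R$509,473.1947…
After R$214,800.00 payment: R$509,473.1947… − R$214,800.00 = R$294,673.1947…
Balance at month 7: R$294,673.1947… × (1 + 0.01)^5 = R$309,704.4891…
After R$184,800.00 payment: R$309,704.4891… − R$184,800.00 = R$124,904.4891…
Balance at month 18: R$124,904.4891… × (1 + 0.01)^11 = R$139,351.9848…
Penalty: 18 × 1% × R$499,434.56 = R$89,898.22…
Final settlement = outstanding balance + penalty = R$139,351.9848… + R$89,898.22… = R$229,250.21

R$229,250.21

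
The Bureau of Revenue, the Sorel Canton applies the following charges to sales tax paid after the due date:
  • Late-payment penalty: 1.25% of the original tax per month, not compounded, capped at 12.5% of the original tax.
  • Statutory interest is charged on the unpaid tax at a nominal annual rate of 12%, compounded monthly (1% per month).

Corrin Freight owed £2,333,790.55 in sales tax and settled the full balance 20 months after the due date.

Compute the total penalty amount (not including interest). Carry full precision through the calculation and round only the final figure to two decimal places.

Penalty (uncapped): 20 × 1.25% × £2,333,790.55 = £583,447.64…; cap = 12.5% × £2,333,790.55 = £291,723.82… → penalty = £291,723.82…

£291,723.82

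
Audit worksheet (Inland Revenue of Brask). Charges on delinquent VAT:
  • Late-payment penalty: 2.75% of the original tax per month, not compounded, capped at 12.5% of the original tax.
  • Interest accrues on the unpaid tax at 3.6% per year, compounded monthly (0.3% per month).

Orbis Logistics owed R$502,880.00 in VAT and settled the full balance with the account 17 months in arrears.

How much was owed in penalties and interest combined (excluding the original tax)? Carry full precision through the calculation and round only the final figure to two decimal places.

Penalty (uncapped): 17 × 2.75% × R$502,880.00 = R$235,096.40; cap = 12.5% × R$502,880.00 = R$62,860.00 → penalty = R$62,860.00
Interest: R$502,880.00 × ((1 + 0.003)^17 − 1) = R$502,880.00 × 0.0522426… = R$26,271.7357…
Penalties + interest = R$62,860.0000 + R$26,271.7357… = R$89,131.74

R$89,131.74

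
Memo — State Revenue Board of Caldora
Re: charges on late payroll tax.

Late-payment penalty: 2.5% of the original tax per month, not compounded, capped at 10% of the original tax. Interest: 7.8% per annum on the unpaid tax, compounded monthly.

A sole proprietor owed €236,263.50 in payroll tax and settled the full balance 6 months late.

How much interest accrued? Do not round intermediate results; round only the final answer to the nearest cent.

€9,365.31

Interest (7.8%/yr ÷ 12 = 0.65%/month): €236,263.50 × ((1 + 0.0065)^6 − 1) = €9,365.3125…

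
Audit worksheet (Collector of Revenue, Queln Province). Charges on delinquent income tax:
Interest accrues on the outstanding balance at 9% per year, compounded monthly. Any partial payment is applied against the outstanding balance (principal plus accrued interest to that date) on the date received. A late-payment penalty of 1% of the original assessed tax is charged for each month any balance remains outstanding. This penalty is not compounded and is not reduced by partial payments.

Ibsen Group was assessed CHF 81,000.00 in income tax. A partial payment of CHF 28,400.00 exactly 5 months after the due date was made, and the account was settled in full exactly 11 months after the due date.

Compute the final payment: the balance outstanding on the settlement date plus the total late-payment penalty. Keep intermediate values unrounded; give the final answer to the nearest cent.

CHF 67,146.61

Monthly rate = 9% ÷ 12 = 0.75%
Balance at month 5: CHF 81,000.0000 × (1 + 0.0075)^5 = CHF 84,083.4055…
After CHF 28,400.00 payment: CHF 84,083.4055… − CHF 28,400.00 = CHF 55,683.4055…
Balance at month 11: CHF 55,683.4055… × (1 + 0.0075)^6 = CHF 58,236.6141…
Penalty: 11 × 1% × CHF 81,000.00 = CHF 8,910.00
Final settlement = outstanding balance + penalty = CHF 58,236.6141… + CHF 8,910.00 = CHF 67,146.61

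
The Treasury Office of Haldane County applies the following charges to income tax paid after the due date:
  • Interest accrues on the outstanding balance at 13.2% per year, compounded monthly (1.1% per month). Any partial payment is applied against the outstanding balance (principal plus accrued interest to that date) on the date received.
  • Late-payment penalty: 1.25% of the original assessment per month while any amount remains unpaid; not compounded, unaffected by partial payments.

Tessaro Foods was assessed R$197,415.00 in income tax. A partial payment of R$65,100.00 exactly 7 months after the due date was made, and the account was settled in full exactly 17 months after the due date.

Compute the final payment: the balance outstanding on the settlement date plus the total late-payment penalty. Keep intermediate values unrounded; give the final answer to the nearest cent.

R$207,090.64

Balance at month 7: R$197,415.0000 × (1 + 0.011)^7 = R$213,126.8849…
After R$65,100.00 payment: R$213,126.8849… − R$65,100.00 = R$148,026.8849…
Balance at month 17: R$148,026.8849… × (1 + 0.011)^10 = R$165,139.9527…
Penalty: 17 × 1.25% × R$197,415.00 = R$41,950.69…
Final settlement = outstanding balance + penalty = R$165,139.9527… + R$41,950.69… = R$207,090.64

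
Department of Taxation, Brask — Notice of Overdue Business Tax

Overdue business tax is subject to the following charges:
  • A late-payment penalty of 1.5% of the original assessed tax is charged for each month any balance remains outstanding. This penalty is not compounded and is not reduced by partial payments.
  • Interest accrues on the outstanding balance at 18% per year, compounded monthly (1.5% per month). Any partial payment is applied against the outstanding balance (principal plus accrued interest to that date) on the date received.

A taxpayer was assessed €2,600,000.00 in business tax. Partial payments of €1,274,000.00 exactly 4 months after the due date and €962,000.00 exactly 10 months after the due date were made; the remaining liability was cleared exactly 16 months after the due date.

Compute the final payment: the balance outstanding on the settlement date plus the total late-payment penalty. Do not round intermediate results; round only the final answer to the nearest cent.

€1,348,252.45

Balance at month 4: €2,600,000.0000 × (1 + 0.015)^4 = €2,759,545.2316…
After €1,274,000.00 payment: €2,759,545.2316… − €1,274,000.00 = €1,485,545.2316…
Balance at month 10: €1,485,545.2316… × (1 + 0.015)^6 = €1,624,359.4268…
After €962,000.00 payment: €1,624,359.4268… − €962,000.00 = €662,359.4268…
Balance at month 16: €662,359.4268… × (1 + 0.015)^6 = €724,252.4535…
Penalty: 16 × 1.5% × €2,600,000.00 = €624,000.00
Final settlement = outstanding balance + penalty = €724,252.4535… + €624,000.00 = €1,348,252.45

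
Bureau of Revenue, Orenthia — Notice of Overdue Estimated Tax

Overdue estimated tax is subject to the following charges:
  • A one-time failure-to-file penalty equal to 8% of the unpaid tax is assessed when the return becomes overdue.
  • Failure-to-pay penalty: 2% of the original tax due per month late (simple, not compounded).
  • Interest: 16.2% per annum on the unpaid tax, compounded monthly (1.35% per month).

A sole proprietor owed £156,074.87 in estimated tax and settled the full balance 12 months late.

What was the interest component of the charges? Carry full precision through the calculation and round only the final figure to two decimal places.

Interest: £156,074.87 × ((1 + 0.0135)^12 − 1) = £156,074.87 × 0.1745866… = £27,248.5785…

£27,248.58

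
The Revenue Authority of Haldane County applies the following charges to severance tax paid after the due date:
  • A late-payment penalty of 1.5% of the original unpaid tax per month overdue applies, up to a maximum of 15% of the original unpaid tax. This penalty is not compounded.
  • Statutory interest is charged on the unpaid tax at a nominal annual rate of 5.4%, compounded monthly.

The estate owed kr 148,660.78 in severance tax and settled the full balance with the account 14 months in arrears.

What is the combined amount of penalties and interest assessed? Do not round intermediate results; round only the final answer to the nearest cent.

kr 31,943.68

Penalty (uncapped): 14 × 1.5% × kr 148,660.78 = kr 31,218.76…; cap = 15% × kr 148,660.78 = kr 22,299.12… → penalty = kr 22,299.12…
Interest (5.4%/yr ÷ 12 = 0.45%/month): kr 148,660.78 × ((1 + 0.0045)^14 − 1) = kr 9,644.5664…
Penalties + interest = kr 22,299.1170 + kr 9,644.5664… = kr 31,943.68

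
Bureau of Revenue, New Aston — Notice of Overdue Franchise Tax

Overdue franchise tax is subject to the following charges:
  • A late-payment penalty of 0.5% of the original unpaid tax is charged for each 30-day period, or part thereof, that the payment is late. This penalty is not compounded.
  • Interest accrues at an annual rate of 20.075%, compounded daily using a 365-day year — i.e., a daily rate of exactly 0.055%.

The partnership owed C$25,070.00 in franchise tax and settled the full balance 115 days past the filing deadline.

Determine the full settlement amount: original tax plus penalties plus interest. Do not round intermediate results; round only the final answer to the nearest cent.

Penalty periods: ⌈115/30⌉ = 4; penalty = 4 × 0.5% × C$25,070.00 = C$501.40
Interest: C$25,070.00 × ((1 + 0.00055)^115 − 1) = C$25,070.00 × 0.06527461… = C$1,636.4344…
Total = C$25,070.00 + C$501.4000 + C$1,636.4344… = C$27,207.83

C$27,207.83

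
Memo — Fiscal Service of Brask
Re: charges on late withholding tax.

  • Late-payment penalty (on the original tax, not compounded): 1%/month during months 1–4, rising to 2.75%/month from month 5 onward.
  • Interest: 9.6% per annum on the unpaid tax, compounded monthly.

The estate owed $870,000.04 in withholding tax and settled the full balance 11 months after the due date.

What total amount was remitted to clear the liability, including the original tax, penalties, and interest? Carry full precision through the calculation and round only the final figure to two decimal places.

$1,151,972.14

Penalty, months 1–4: 4 × 1% × $870,000.04 = $34,800.00…
Penalty, months 5–11: 7 × 2.75% × $870,000.04 = $167,475.01…
Interest (9.6%/yr ÷ 12 = 0.8%/month): $870,000.04 × ((1 + 0.008)^11 − 1) = $79,697.0905…
Total = $870,000.04 + $202,275.0093 + $79,697.0905… = $1,151,972.14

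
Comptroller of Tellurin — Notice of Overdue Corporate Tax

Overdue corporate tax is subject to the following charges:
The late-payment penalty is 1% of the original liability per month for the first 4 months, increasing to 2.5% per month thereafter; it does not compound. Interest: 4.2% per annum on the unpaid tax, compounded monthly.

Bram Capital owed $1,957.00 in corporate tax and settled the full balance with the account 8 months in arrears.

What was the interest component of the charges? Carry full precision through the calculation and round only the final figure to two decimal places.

Interest (4.2%/yr ÷ 12 = 0.35%/month): $1,957.00 × ((1 + 0.0035)^8 − 1) = $55.4720…

$55.47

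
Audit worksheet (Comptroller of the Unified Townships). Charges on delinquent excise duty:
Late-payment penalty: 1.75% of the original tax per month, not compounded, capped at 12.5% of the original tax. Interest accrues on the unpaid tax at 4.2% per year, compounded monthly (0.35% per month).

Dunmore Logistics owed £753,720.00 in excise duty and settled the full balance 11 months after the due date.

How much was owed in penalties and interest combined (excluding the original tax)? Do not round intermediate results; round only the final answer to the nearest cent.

£123,746.41

Penalty (uncapped): 11 × 1.75% × £753,720.00 = £145,091.10; cap = 12.5% × £753,720.00 = £94,215.00 → penalty = £94,215.00
Interest: £753,720.00 × ((1 + 0.0035)^11 − 1) = £753,720.00 × 0.0391809… = £29,531.4085…
Penalties + interest = £94,215.0000 + £29,531.4085… = £123,746.41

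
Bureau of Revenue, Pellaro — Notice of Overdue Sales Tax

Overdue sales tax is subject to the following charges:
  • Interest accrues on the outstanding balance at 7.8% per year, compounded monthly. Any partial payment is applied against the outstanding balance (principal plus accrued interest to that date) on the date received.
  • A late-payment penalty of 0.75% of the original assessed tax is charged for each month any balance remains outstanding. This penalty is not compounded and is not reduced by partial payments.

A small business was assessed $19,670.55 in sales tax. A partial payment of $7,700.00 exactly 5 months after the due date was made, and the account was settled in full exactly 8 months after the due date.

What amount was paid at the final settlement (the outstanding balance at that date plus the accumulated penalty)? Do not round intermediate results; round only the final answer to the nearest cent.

Monthly rate = 7.8% ÷ 12 = 0.65%
Balance at month 5: $19,670.5500 × (1 + 0.0065)^5 = $20,318.2079…
After $7,700.00 payment: $20,318.2079… − $7,700.00 = $12,618.2079…
Balance at month 8: $12,618.2079… × (1 + 0.0065)^3 = $12,865.8658…
Penalty: 8 × 0.75% × $19,670.55 = $1,180.23…
Final settlement = outstanding balance + penalty = $12,865.8658… + $1,180.23… = $14,046.10

$14,046.10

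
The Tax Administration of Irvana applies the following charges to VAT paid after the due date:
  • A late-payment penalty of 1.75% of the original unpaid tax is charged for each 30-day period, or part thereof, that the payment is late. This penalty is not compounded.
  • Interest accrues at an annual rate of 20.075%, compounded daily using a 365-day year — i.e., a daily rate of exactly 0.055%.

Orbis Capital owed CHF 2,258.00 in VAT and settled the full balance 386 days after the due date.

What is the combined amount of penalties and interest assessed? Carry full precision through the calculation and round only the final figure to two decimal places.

Penalty periods: ⌈386/30⌉ = 13; penalty = 13 × 1.75% × CHF 2,258.00 = CHF 513.70…
Interest: CHF 2,258.00 × ((1 + 0.00055)^386 − 1) = CHF 2,258.00 × 0.23644662… = CHF 533.8965…
Penalties + interest = CHF 513.6950 + CHF 533.8965… = CHF 1,047.59

CHF 1,047.59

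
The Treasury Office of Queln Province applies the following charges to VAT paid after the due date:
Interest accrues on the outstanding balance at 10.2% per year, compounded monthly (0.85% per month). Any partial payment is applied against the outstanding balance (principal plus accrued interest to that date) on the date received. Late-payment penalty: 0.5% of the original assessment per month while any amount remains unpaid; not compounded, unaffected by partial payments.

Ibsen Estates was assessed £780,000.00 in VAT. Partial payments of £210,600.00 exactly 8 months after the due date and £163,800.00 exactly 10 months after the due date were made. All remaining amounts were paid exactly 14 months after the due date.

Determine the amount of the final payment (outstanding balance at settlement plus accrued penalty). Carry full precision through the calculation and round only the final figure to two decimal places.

£541,714.76

Balance at month 8: £780,000.0000 × (1 + 0.0085)^8 = £834,645.0519…
After £210,600.00 payment: £834,645.0519… − £210,600.00 = £624,045.0519…
Balance at month 10: £624,045.0519… × (1 + 0.0085)^2 = £634,698.9051…
After £163,800.00 payment: £634,698.9051… − £163,800.00 = £470,898.9051…
Balance at month 14: £470,898.9051… × (1 + 0.0085)^4 = £487,114.7617…
Penalty: 14 × 0.5% × £780,000.00 = £54,600.00
Final settlement = outstanding balance + penalty = £487,114.7617… + £54,600.00 = £541,714.76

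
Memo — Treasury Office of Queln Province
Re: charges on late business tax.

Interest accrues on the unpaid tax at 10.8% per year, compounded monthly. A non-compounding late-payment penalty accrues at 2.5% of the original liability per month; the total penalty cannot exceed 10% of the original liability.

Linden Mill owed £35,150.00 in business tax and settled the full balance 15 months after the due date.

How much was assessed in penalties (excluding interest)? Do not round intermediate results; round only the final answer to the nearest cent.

Penalty (uncapped): 15 × 2.5% × £35,150.00 = £13,181.25; cap = 10% × £35,150.00 = £3,515.00 → penalty = £3,515.00

£3,515.00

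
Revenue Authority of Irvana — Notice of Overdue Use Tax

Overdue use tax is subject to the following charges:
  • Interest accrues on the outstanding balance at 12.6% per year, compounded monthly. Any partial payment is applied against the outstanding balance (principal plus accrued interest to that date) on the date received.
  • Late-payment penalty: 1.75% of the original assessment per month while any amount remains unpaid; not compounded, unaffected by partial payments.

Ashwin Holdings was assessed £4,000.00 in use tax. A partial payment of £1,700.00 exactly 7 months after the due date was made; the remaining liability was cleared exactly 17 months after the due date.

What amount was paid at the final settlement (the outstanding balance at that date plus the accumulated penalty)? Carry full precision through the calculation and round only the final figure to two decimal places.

Monthly rate = 12.6% ÷ 12 = 1.05%
Balance at month 7: £4,000.0000 × (1 + 0.0105)^7 = £4,303.4248…
After £1,700.00 payment: £4,303.4248… − £1,700.00 = £2,603.4248…
Balance at month 17: £2,603.4248… × (1 + 0.0105)^10 = £2,890.0690…
Penalty: 17 × 1.75% × £4,000.00 = £1,190.00
Final settlement = outstanding balance + penalty = £2,890.0690… + £1,190.00 = £4,080.07

£4,080.07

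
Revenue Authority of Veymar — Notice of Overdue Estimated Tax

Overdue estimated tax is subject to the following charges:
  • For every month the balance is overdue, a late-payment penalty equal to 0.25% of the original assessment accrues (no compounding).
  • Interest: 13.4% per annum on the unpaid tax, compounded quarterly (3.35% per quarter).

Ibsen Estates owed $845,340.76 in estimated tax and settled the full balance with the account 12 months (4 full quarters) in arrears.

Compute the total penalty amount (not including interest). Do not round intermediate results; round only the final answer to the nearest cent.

Late-payment penalty = 0.25% × $845,340.76 × 12 mo = $25,360.22…

$25,360.22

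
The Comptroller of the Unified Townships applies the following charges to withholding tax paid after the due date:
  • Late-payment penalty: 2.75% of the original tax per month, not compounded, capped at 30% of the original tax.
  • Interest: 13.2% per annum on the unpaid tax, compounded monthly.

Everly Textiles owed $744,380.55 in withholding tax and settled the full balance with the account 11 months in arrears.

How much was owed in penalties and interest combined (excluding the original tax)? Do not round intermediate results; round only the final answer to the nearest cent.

$318,505.19

Penalty (uncapped): 11 × 2.75% × $744,380.55 = $225,175.12…; cap = 30% × $744,380.55 = $223,314.17… → penalty = $223,314.17…
Interest (13.2%/yr ÷ 12 = 1.1%/month): $744,380.55 × ((1 + 0.011)^11 − 1) = $95,191.0287…
Penalties + interest = $223,314.1650 + $95,191.0287… = $318,505.19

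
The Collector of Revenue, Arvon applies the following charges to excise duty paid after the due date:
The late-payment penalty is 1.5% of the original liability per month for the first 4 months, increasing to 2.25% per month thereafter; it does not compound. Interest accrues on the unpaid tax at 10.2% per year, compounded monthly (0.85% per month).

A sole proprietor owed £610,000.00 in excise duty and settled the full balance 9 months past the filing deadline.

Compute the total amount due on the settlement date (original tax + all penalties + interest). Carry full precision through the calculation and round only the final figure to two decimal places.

Penalty, months 1–4: 4 × 1.5% × £610,000.00 = £36,600.00
Penalty, months 5–9: 5 × 2.25% × £610,000.00 = £68,625.00
Interest: £610,000.00 × ((1 + 0.0085)^9 − 1) = £610,000.00 × 0.0791532… = £48,283.4824…
Total = £610,000.00 + £105,225.0000 + £48,283.4824… = £763,508.48

£763,508.48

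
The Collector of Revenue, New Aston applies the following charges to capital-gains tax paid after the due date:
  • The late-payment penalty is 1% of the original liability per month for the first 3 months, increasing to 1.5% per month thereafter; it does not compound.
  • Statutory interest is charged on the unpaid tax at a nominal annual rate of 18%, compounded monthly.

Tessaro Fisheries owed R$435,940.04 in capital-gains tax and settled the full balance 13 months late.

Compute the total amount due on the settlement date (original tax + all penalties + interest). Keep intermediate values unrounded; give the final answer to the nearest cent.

Penalty, months 1–3: 3 × 1% × R$435,940.04 = R$13,078.20…
Penalty, months 4–13: 10 × 1.5% × R$435,940.04 = R$65,391.01…
Interest (18%/yr ÷ 12 = 1.5%/month): R$435,940.04 × ((1 + 0.015)^13 − 1) = R$93,096.0610…
Total = R$435,940.04 + R$78,469.2072 + R$93,096.0610… = R$607,505.31

R$607,505.31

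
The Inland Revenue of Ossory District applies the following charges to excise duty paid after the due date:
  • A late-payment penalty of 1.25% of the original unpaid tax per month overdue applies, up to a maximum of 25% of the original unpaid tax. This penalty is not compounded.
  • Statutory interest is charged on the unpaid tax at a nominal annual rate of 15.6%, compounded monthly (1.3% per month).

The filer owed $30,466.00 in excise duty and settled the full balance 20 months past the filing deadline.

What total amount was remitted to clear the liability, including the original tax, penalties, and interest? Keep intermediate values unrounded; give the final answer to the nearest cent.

Penalty (uncapped): 20 × 1.25% × $30,466.00 = $7,616.50; cap = 25% × $30,466.00 = $7,616.50 → penalty = $7,616.50
Interest: $30,466.00 × ((1 + 0.013)^20 − 1) = $30,466.00 × 0.2947589… = $8,980.1248…
Total = $30,466.00 + $7,616.5000 + $8,980.1248… = $47,062.62

$47,062.62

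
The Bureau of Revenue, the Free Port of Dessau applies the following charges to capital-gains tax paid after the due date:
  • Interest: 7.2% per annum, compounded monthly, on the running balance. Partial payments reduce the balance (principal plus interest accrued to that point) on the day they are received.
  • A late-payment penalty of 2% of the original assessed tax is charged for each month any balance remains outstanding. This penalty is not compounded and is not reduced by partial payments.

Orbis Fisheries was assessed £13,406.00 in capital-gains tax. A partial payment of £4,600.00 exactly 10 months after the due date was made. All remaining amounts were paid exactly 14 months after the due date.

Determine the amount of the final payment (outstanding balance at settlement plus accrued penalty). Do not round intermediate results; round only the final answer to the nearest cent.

£13,619.38

Monthly rate = 7.2% ÷ 12 = 0.6%
Balance at month 10: £13,406.0000 × (1 + 0.006)^10 = £14,232.4289…
After £4,600.00 payment: £14,232.4289… − £4,600.00 = £9,632.4289…
Balance at month 14: £9,632.4289… × (1 + 0.006)^4 = £9,865.6961…
Penalty: 14 × 2% × £13,406.00 = £3,753.68
Final settlement = outstanding balance + penalty = £9,865.6961… + £3,753.68 = £13,619.38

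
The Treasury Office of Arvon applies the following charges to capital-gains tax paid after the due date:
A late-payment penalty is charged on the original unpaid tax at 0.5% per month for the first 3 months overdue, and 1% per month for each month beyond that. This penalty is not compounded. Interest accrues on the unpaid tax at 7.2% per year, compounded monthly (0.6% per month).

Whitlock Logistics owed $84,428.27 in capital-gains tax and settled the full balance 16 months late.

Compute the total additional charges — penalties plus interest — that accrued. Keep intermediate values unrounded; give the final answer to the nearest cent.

Penalty, months 1–3: 3 × 0.5% × $84,428.27 = $1,266.42…
Penalty, months 4–16: 13 × 1% × $84,428.27 = $10,975.68…
Interest: $84,428.27 × ((1 + 0.006)^16 − 1) = $84,428.27 × 0.1004434… = $8,480.2585…
Penalties + interest = $12,242.0992… + $8,480.2585… = $20,722.36

$20,722.36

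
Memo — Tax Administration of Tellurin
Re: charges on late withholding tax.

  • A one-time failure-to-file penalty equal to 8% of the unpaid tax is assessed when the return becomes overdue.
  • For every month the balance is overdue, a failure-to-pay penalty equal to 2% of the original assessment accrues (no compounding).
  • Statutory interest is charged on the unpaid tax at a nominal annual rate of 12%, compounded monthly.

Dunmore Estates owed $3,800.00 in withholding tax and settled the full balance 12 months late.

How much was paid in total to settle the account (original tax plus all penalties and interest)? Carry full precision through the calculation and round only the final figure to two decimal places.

$5,497.94

Failure-to-file penalty: 8% × $3,800.00 = $304.00
Failure-to-pay penalty = 2% × $3,800.00 × 12 mo = $912.00
Interest (12%/yr ÷ 12 = 1%/month): $3,800.00 × ((1 + 0.01)^12 − 1) = $481.9351…
Total = $3,800.00 + $1,216.0000 + $481.9351… = $5,497.94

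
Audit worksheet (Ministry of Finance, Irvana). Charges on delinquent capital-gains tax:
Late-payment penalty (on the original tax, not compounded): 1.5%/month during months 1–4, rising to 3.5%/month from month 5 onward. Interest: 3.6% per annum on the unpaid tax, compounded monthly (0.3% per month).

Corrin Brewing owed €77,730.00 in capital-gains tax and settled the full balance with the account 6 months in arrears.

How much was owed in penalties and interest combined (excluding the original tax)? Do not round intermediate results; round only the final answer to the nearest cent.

€11,514.58

Penalty, months 1–4: 4 × 1.5% × €77,730.00 = €4,663.80
Penalty, months 5–6: 2 × 3.5% × €77,730.00 = €5,441.10
Interest: €77,730.00 × ((1 + 0.003)^6 − 1) = €77,730.00 × 0.0181355… = €1,409.6756…
Penalties + interest = €10,104.9000 + €1,409.6756… = €11,514.58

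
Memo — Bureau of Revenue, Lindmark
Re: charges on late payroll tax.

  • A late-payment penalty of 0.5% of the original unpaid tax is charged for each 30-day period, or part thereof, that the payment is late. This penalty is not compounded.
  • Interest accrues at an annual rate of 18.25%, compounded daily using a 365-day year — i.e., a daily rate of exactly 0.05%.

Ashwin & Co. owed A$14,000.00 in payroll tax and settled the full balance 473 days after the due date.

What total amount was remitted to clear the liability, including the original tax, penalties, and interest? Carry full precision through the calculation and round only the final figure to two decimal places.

Penalty periods: ⌈473/30⌉ = 16; penalty = 16 × 0.5% × A$14,000.00 = A$1,120.00
Interest: A$14,000.00 × ((1 + 0.0005)^473 − 1) = A$14,000.00 × 0.26673268… = A$3,734.2576…
Total = A$14,000.00 + A$1,120.0000 + A$3,734.2576… = A$18,854.26

A$18,854.26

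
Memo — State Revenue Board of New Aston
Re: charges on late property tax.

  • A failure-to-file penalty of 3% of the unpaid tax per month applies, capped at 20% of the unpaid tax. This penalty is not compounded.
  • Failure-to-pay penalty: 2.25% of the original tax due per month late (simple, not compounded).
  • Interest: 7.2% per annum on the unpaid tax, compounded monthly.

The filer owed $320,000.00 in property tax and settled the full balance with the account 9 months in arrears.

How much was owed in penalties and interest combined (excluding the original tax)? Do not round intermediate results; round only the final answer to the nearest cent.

Failure-to-file: 9 × 3% × $320,000.00 = $86,400.00, capped at 20% × $320,000.00 = $64,000.00
Failure-to-pay penalty = 2.25% × $320,000.00 × 9 mo = $64,800.00
Interest (7.2%/yr ÷ 12 = 0.6%/month): $320,000.00 × ((1 + 0.006)^9 − 1) = $17,700.5786…
Penalties + interest = $128,800.0000 + $17,700.5786… = $146,500.58

$146,500.58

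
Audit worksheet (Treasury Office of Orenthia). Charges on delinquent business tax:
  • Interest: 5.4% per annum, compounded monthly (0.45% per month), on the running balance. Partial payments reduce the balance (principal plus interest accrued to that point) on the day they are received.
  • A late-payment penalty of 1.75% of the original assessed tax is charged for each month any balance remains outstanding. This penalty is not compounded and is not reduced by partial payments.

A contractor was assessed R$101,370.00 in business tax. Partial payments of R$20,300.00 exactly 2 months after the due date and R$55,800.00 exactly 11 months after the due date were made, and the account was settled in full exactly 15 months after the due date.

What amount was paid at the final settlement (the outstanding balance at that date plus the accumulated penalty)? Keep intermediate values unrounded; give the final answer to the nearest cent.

R$56,710.55

Balance at month 2: R$101,370.0000 × (1 + 0.0045)^2 = R$102,284.3827…
After R$20,300.00 payment: R$102,284.3827… − R$20,300.00 = R$81,984.3827…
Balance at month 11: R$81,984.3827… × (1 + 0.0045)^9 = R$85,365.1487…
After R$55,800.00 payment: R$85,365.1487… − R$55,800.00 = R$29,565.1487…
Balance at month 15: R$29,565.1487… × (1 + 0.0045)^4 = R$30,100.9243…
Penalty: 15 × 1.75% × R$101,370.00 = R$26,609.63…
Final settlement = outstanding balance + penalty = R$30,100.9243… + R$26,609.63… = R$56,710.55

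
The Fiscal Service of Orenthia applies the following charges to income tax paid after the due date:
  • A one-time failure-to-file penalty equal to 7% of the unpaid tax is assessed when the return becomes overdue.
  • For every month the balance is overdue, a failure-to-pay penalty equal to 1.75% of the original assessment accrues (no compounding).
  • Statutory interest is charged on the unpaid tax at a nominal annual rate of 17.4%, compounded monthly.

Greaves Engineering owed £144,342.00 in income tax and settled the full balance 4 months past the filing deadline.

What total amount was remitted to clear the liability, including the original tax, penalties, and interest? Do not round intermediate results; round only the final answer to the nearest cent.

£173,105.57

Failure-to-file penalty: 7% × £144,342.00 = £10,103.94
Failure-to-pay penalty = 1.75% × £144,342.00 × 4 mo = £10,103.94
Interest (17.4%/yr ÷ 12 = 1.45%/month): £144,342.00 × ((1 + 0.0145)^4 − 1) = £8,555.6900…
Total = £144,342.00 + £20,207.8800 + £8,555.6900… = £173,105.57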